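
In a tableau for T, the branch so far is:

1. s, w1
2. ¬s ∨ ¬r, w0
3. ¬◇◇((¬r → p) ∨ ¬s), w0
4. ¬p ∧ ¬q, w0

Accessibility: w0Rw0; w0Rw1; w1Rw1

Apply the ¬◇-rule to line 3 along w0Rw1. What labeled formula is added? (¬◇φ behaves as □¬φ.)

¬◇φ behaves as □¬φ: propagate the negated body to each accessible world.

¬◇((¬r → p) ∨ ¬s), w1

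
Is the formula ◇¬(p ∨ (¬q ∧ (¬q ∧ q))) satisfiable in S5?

1. ◇¬(p ∨ (¬q ∧ (¬q ∧ q))), u
2. ¬(p ∨ (¬q ∧ (¬q ∧ q))), v
3. ¬p, v
4. ¬(¬q ∧ (¬q ∧ q)), v
5. ¬(¬q ∧ q), v
6. ¬q, v
Accessibility: uRu, uRv, vRu, vRv

Satisfiable (open branch found)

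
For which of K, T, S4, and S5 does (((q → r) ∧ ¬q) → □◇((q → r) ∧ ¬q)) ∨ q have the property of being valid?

S5

S5-tableau for the negation ¬((((q → r) ∧ ¬q) → □◇((q → r) ∧ ¬q)) ∨ q):
1. ¬((((q → r) ∧ ¬q) → □◇((q → r) ∧ ¬q)) ∨ q), w0
2. ¬(((q → r) ∧ ¬q) → □◇((q → r) ∧ ¬q)), w0
3. ¬q, w0
4. (q → r) ∧ ¬q, w0
5. ¬□◇((q → r) ∧ ¬q), w0
6. q → r, w0
7. r, w0
8. ¬◇((q → r) ∧ ¬q), w1
9. ¬((q → r) ∧ ¬q), w0
10. ¬((q → r) ∧ ¬q), w1
11. ¬(q → r), w0
12. q, w0
13. ¬r, w0
Accessibility: w0Rw0, w0Rw1, w1Rw0, w1Rw1
Branch closes: q and ¬q both at w0.
Every branch closes (one shown): valid in S5.
S4-tableau for the negation ¬((((q → r) ∧ ¬q) → □◇((q → r) ∧ ¬q)) ∨ q):
1. ¬((((q → r) ∧ ¬q) → □◇((q → r) ∧ ¬q)) ∨ q), w0
2. ¬(((q → r) ∧ ¬q) → □◇((q → r) ∧ ¬q)), w0
3. ¬q, w0
4. (q → r) ∧ ¬q, w0
5. ¬□◇((q → r) ∧ ¬q), w0
6. q → r, w0
7. r, w0
8. ¬◇((q → r) ∧ ¬q), w1
9. ¬((q → r) ∧ ¬q), w1
10. q, w1
Accessibility: w0Rw0, w0Rw1, w1Rw1
Complete open branch: countermodel on an S4-frame, so not valid in S4, nor in K, T (the same frame is also a K-frame and a T-frame).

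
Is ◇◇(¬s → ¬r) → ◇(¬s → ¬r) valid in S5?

Tableau for the negation ¬(◇◇(¬s → ¬r) → ◇(¬s → ¬r)):
1. ¬(◇◇(¬s → ¬r) → ◇(¬s → ¬r)), 0
2. ◇◇(¬s → ¬r), 0
3. ¬◇(¬s → ¬r), 0
4. ¬(¬s → ¬r), 0
5. ¬s, 0
6. r, 0
7. ◇(¬s → ¬r), 1
8. ¬(¬s → ¬r), 1
9. ¬s, 1
10. r, 1
11. ¬s → ¬r, 2
12. ¬(¬s → ¬r), 2
13. ¬s, 2
14. r, 2
15. ¬r, 2
Accessibility: 0R0, 0R1, 0R2, 1R0, 1R1, 1R2, 2R0, 2R1, 2R2
Branch closes: r and ¬r both at 2.
Every branch of the negation's tableau closes; the branch above is one of them.

Yes, valid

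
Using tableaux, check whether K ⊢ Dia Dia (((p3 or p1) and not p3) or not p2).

Invalid (countermodel exists)

Tableau for the negation not Dia Dia (((p3 or p1) and not p3) or not p2):
1. not Dia Dia (((p3 or p1) and not p3) or not p2), u
The negation has an open branch (countermodel exists).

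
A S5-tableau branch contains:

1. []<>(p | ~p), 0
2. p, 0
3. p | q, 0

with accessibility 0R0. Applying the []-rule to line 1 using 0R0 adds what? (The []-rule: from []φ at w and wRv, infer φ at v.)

<>(p | ~p), 0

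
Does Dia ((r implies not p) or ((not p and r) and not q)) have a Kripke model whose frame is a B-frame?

1. Dia ((r implies not p) or ((not p and r) and not q)), 0
2. (r implies not p) or ((not p and r) and not q), 1
3. (not p and r) and not q, 1
4. not p and r, 1
5. not q, 1
6. not p, 1
7. r, 1
Accessibility: 0R0, 0R1, 1R0, 1R1

Yes, satisfiable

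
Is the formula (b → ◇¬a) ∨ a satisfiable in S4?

1. (b → ◇¬a) ∨ a, w0
2. a, w0   [∨-rule on 1 (branches; this branch)]
Accessibility: w0Rw0

Yes, satisfiable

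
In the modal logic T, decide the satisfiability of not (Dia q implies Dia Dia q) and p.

1. not (Dia q implies Dia Dia q) and p, 0
2. not (Dia q implies Dia Dia q), 0   [and-rule on 1]
3. p, 0   [and-rule on 1]
4. Dia q, 0   [neg-implies-rule on 2]
5. not Dia Dia q, 0   [neg-implies-rule on 2]
6. not Dia q, 0   [neg-Dia-rule on 5 via 0R0]
7. not q, 0   [neg-Dia-rule on 6 via 0R0]
8. q, 1   [Dia-rule on 4: fresh world 1, 0R1]
9. not Dia q, 1   [neg-Dia-rule on 5 via 0R1]
10. not q, 1   [neg-Dia-rule on 6 via 0R1]
Accessibility: 0R0, 0R1, 1R1
Branch closes: q and not q both at 1.
Every branch closes; the branch above is one of them.

Unsatisfiable (every branch closes)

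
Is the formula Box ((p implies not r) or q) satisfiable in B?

Satisfiable

1. Box ((p implies not r) or q), w0
2. (p implies not r) or q, w0
3. q, w0
Accessibility: w0Rw0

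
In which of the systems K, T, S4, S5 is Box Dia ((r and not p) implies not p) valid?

K-tableau for the negation not Box Dia ((r and not p) implies not p):
1. not Box Dia ((r and not p) implies not p), u
2. not Dia ((r and not p) implies not p), v
Accessibility: uRv
Complete open branch: countermodel on a K-frame, so not valid in K.
T-tableau for the negation not Box Dia ((r and not p) implies not p):
1. not Box Dia ((r and not p) implies not p), u
2. not Dia ((r and not p) implies not p), v
3. not ((r and not p) implies not p), v
4. r and not p, v
5. p, v
6. r, v
7. not p, v
Accessibility: uRu, uRv, vRv
Branch closes: p and not p both at v.
Every branch closes (one shown): valid in T, hence also in S4, S5 (every theorem of T is a theorem of S4 and S5).

T, S4, S5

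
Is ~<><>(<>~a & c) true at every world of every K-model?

No, not valid

Tableau for the negation <><>(<>~a & c):
1. <><>(<>~a & c), u
2. <>(<>~a & c), v   [<>-rule on 1: fresh world v, uRv]
3. <>~a & c, w   [<>-rule on 2: fresh world w, vRw]
4. <>~a, w   [&-rule on 3]
5. c, w   [&-rule on 3]
6. ~a, x   [<>-rule on 4: fresh world x, wRx]
Accessibility: uRv, vRw, wRx
The negation has an open branch (countermodel exists).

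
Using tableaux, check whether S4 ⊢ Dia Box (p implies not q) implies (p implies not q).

Tableau for the negation not (Dia Box (p implies not q) implies (p implies not q)):
1. not (Dia Box (p implies not q) implies (p implies not q)), 0
2. Dia Box (p implies not q), 0   [neg-implies-rule on 1]
3. not (p implies not q), 0   [neg-implies-rule on 1]
4. p, 0   [neg-implies-rule on 3]
5. q, 0   [neg-implies-rule on 3]
6. Box (p implies not q), 1   [Dia-rule on 2: fresh world 1, 0R1]
7. p implies not q, 1   [Box-rule on 6 via 1R1]
8. not q, 1   [implies-rule on 7 (branches; this branch)]
Accessibility: 0R0, 0R1, 1R1
The negation has an open branch (countermodel exists).

No, not valid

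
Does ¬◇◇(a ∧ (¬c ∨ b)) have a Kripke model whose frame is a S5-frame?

1. ¬◇◇(a ∧ (¬c ∨ b)), u
2. ¬◇(a ∧ (¬c ∨ b)), u
3. ¬(a ∧ (¬c ∨ b)), u
4. ¬(¬c ∨ b), u
5. c, u
6. ¬b, u
Accessibility: uRu

Satisfiable (open branch found)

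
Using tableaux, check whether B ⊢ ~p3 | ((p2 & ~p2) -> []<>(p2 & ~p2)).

Yes, valid

Tableau for the negation ~(~p3 | ((p2 & ~p2) -> []<>(p2 & ~p2))):
1. ~(~p3 | ((p2 & ~p2) -> []<>(p2 & ~p2))), w0
2. p3, w0
3. ~((p2 & ~p2) -> []<>(p2 & ~p2)), w0
4. p2 & ~p2, w0
5. ~[]<>(p2 & ~p2), w0
6. p2, w0
7. ~p2, w0
Accessibility: w0Rw0
Branch closes: p2 and ~p2 both at w0.
Every branch of the negation's tableau closes; the branch above is one of them.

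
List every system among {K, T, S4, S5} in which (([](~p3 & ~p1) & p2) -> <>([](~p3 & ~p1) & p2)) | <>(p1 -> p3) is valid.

T, S4, S5

T-tableau for the negation ~((([](~p3 & ~p1) & p2) -> <>([](~p3 & ~p1) & p2)) | <>(p1 -> p3)):
1. ~((([](~p3 & ~p1) & p2) -> <>([](~p3 & ~p1) & p2)) | <>(p1 -> p3)), 0
2. ~(([](~p3 & ~p1) & p2) -> <>([](~p3 & ~p1) & p2)), 0
3. ~<>(p1 -> p3), 0
4. [](~p3 & ~p1) & p2, 0
5. ~<>([](~p3 & ~p1) & p2), 0
6. [](~p3 & ~p1), 0
7. p2, 0
8. ~(p1 -> p3), 0
9. p1, 0
10. ~p3, 0
11. ~([](~p3 & ~p1) & p2), 0
12. ~p3 & ~p1, 0
13. ~p1, 0
Accessibility: 0R0
Branch closes: p1 and ~p1 both at 0.
Every branch closes (one shown): valid in T, hence also in S4, S5 (every theorem of T is a theorem of S4 and S5).
K-tableau for the negation ~((([](~p3 & ~p1) & p2) -> <>([](~p3 & ~p1) & p2)) | <>(p1 -> p3)):
1. ~((([](~p3 & ~p1) & p2) -> <>([](~p3 & ~p1) & p2)) | <>(p1 -> p3)), 0
2. ~(([](~p3 & ~p1) & p2) -> <>([](~p3 & ~p1) & p2)), 0
3. ~<>(p1 -> p3), 0
4. [](~p3 & ~p1) & p2, 0
5. ~<>([](~p3 & ~p1) & p2), 0
6. [](~p3 & ~p1), 0
7. p2, 0
Complete open branch: countermodel on a K-frame, so not valid in K.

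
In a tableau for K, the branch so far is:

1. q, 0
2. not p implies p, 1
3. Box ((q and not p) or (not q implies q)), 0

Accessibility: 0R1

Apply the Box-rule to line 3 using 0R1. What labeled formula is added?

(q and not p) or (not q implies q), 1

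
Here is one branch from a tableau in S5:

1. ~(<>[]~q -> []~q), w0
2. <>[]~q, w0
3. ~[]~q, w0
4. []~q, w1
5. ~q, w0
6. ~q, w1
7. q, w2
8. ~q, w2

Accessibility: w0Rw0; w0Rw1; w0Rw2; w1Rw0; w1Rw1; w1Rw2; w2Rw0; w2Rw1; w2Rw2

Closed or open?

Both q and ~q appear at w2.

Yes, closed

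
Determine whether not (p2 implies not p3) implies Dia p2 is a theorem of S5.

Tableau for the negation not (not (p2 implies not p3) implies Dia p2):
1. not (not (p2 implies not p3) implies Dia p2), 0
2. not (p2 implies not p3), 0   [neg-implies-rule on 1]
3. not Dia p2, 0   [neg-implies-rule on 1]
4. p2, 0   [neg-implies-rule on 2]
5. p3, 0   [neg-implies-rule on 2]
6. not p2, 0   [neg-Dia-rule on 3 via 0R0]
Accessibility: 0R0
Branch closes: p2 and not p2 both at 0.
All branches of the negation close; one closing branch shown above.

Valid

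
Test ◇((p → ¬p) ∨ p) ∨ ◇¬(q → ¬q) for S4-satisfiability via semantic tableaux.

1. ◇((p → ¬p) ∨ p) ∨ ◇¬(q → ¬q), 0
2. ◇¬(q → ¬q), 0
3. ¬(q → ¬q), 1
4. q, 1
Accessibility: 0R0, 0R1, 1R1

Yes, satisfiable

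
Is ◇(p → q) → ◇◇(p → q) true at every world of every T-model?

Tableau for the negation ¬(◇(p → q) → ◇◇(p → q)):
1. ¬(◇(p → q) → ◇◇(p → q)), w0
2. ◇(p → q), w0
3. ¬◇◇(p → q), w0
4. ¬◇(p → q), w0
5. ¬(p → q), w0
6. p, w0
7. ¬q, w0
8. p → q, w1
9. ¬◇(p → q), w1
10. ¬(p → q), w1
11. p, w1
12. ¬q, w1
13. q, w1
Accessibility: w0Rw0, w0Rw1, w1Rw1
Branch closes: q and ¬q both at w1.
Every branch of the negation's tableau closes; the branch above is one of them.

Yes, valid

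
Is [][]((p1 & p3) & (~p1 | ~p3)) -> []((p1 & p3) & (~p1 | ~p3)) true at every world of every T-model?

Yes, valid

Tableau for the negation ~([][]((p1 & p3) & (~p1 | ~p3)) -> []((p1 & p3) & (~p1 | ~p3))):
1. ~([][]((p1 & p3) & (~p1 | ~p3)) -> []((p1 & p3) & (~p1 | ~p3))), w0
2. [][]((p1 & p3) & (~p1 | ~p3)), w0   [~->-rule on 1]
3. ~[]((p1 & p3) & (~p1 | ~p3)), w0   [~->-rule on 1]
4. []((p1 & p3) & (~p1 | ~p3)), w0   [[]-rule on 2 via w0Rw0]
5. (p1 & p3) & (~p1 | ~p3), w0   [[]-rule on 4 via w0Rw0]
6. p1 & p3, w0   [&-rule on 5]
7. ~p1 | ~p3, w0   [&-rule on 5]
8. p1, w0   [&-rule on 6]
9. p3, w0   [&-rule on 6]
10. ~p3, w0   [|-rule on 7 (branches; this branch)]
Accessibility: w0Rw0
Branch closes: p3 and ~p3 both at w0.
All branches of the negation close; one closing branch shown above.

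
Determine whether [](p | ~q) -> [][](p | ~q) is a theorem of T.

Tableau for the negation ~([](p | ~q) -> [][](p | ~q)):
1. ~([](p | ~q) -> [][](p | ~q)), u
2. [](p | ~q), u
3. ~[][](p | ~q), u
4. p | ~q, u
5. ~q, u
6. ~[](p | ~q), v
7. p | ~q, v
8. ~q, v
9. ~(p | ~q), w
10. ~p, w
11. q, w
Accessibility: uRu, uRv, vRv, vRw, wRw
The negation has an open branch (countermodel exists).

Not valid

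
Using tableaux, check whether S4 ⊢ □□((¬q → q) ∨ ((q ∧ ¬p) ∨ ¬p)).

Tableau for the negation ¬□□((¬q → q) ∨ ((q ∧ ¬p) ∨ ¬p)):
1. ¬□□((¬q → q) ∨ ((q ∧ ¬p) ∨ ¬p)), 0
2. ¬□((¬q → q) ∨ ((q ∧ ¬p) ∨ ¬p)), 1
3. ¬((¬q → q) ∨ ((q ∧ ¬p) ∨ ¬p)), 2
4. ¬(¬q → q), 2
5. ¬((q ∧ ¬p) ∨ ¬p), 2
6. ¬q, 2
7. ¬(q ∧ ¬p), 2
8. p, 2
Accessibility: 0R0, 0R1, 0R2, 1R1, 1R2, 2R2
The negation has an open branch (countermodel exists).

Invalid (countermodel exists)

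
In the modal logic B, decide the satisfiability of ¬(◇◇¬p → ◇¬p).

Satisfiable (open branch found)

1. ¬(◇◇¬p → ◇¬p), u
2. ◇◇¬p, u
3. ¬◇¬p, u
4. p, u
5. ◇¬p, v
6. p, v
7. ¬p, w
Accessibility: uRu, uRv, vRu, vRv, vRw, wRv, wRw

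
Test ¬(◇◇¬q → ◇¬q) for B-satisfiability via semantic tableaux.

1. ¬(◇◇¬q → ◇¬q), u
2. ◇◇¬q, u
3. ¬◇¬q, u
4. q, u
5. ◇¬q, v
6. q, v
7. ¬q, w
Accessibility: uRu, uRv, vRu, vRv, vRw, wRv, wRw

Satisfiable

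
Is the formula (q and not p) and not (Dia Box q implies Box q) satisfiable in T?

Satisfiable

1. (q and not p) and not (Dia Box q implies Box q), 0
2. q and not p, 0   [and-rule on 1]
3. not (Dia Box q implies Box q), 0   [and-rule on 1]
4. q, 0   [and-rule on 2]
5. not p, 0   [and-rule on 2]
6. Dia Box q, 0   [neg-implies-rule on 3]
7. not Box q, 0   [neg-implies-rule on 3]
8. Box q, 1   [Dia-rule on 6: fresh world 1, 0R1]
9. q, 1   [Box-rule on 8 via 1R1]
10. not q, 2   [neg-Box-rule on 7: fresh world 2, 0R2]
Accessibility: 0R0, 0R1, 0R2, 1R1, 2R2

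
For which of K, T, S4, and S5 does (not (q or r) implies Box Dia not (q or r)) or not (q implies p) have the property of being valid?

S5

S5-tableau for the negation not ((not (q or r) implies Box Dia not (q or r)) or not (q implies p)):
1. not ((not (q or r) implies Box Dia not (q or r)) or not (q implies p)), u
2. not (not (q or r) implies Box Dia not (q or r)), u
3. q implies p, u
4. not (q or r), u
5. not Box Dia not (q or r), u
6. not q, u
7. not r, u
8. p, u
9. not Dia not (q or r), v
10. q or r, u
11. q or r, v
12. r, u
Accessibility: uRu, uRv, vRu, vRv
Branch closes: r and not r both at u.
Every branch closes (one shown): valid in S5.
S4-tableau for the negation not ((not (q or r) implies Box Dia not (q or r)) or not (q implies p)):
1. not ((not (q or r) implies Box Dia not (q or r)) or not (q implies p)), u
2. not (not (q or r) implies Box Dia not (q or r)), u
3. q implies p, u
4. not (q or r), u
5. not Box Dia not (q or r), u
6. not q, u
7. not r, u
8. p, u
9. not Dia not (q or r), v
10. q or r, v
11. r, v
Accessibility: uRu, uRv, vRv
Complete open branch: countermodel on an S4-frame, so not valid in S4, nor in K, T (the same frame is also a K-frame and a T-frame).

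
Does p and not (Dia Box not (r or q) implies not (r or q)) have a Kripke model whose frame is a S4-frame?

Yes, satisfiable

1. p and not (Dia Box not (r or q) implies not (r or q)), u
2. p, u
3. not (Dia Box not (r or q) implies not (r or q)), u
4. Dia Box not (r or q), u
5. r or q, u
6. q, u
7. Box not (r or q), v
8. not (r or q), v
9. not r, v
10. not q, v
Accessibility: uRu, uRv, vRv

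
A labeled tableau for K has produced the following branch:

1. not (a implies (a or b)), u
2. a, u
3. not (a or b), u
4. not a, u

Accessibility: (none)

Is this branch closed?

Closed

Both a and not a appear at u.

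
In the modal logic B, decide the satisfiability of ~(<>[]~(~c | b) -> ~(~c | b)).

Unsatisfiable

1. ~(<>[]~(~c | b) -> ~(~c | b)), 0
2. <>[]~(~c | b), 0
3. ~c | b, 0
4. b, 0
5. []~(~c | b), 1
6. ~(~c | b), 0
7. c, 0
8. ~b, 0
Accessibility: 0R0, 0R1, 1R0, 1R1
Branch closes: b and ~b both at 0.
All branches of the tableau close; one closing branch shown above.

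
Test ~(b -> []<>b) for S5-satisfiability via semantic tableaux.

Unsatisfiable

1. ~(b -> []<>b), 0
2. b, 0
3. ~[]<>b, 0
4. ~<>b, 1
5. ~b, 0
Accessibility: 0R0, 0R1, 1R0, 1R1
Branch closes: b and ~b both at 0.
(One branch shown.) All branches close.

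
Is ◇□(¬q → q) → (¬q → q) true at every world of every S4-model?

Tableau for the negation ¬(◇□(¬q → q) → (¬q → q)):
1. ¬(◇□(¬q → q) → (¬q → q)), 0
2. ◇□(¬q → q), 0   [¬→-rule on 1]
3. ¬(¬q → q), 0   [¬→-rule on 1]
4. ¬q, 0   [¬→-rule on 3]
5. □(¬q → q), 1   [◇-rule on 2: fresh world 1, 0R1]
6. ¬q → q, 1   [□-rule on 5 via 1R1]
7. q, 1   [→-rule on 6 (branches; this branch)]
Accessibility: 0R0, 0R1, 1R1
The negation has an open branch (countermodel exists).

Invalid (countermodel exists)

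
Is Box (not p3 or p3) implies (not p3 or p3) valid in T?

Tableau for the negation not (Box (not p3 or p3) implies (not p3 or p3)):
1. not (Box (not p3 or p3) implies (not p3 or p3)), 0
2. Box (not p3 or p3), 0
3. not (not p3 or p3), 0
4. p3, 0
5. not p3, 0
Accessibility: 0R0
Branch closes: p3 and not p3 both at 0.
All branches of the negation close; one closing branch shown above.

Yes, valid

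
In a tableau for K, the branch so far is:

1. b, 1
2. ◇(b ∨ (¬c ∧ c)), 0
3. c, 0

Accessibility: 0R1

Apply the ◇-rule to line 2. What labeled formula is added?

a fresh world 2 with 0R2, and b ∨ (¬c ∧ c) at 2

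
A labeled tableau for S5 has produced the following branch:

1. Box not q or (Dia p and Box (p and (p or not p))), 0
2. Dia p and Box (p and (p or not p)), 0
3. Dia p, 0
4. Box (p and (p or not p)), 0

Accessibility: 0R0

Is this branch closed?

There is no literal clash: for every atom and world, at most one sign appears.

Open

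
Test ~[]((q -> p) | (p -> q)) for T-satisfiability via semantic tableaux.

1. ~[]((q -> p) | (p -> q)), u
2. ~((q -> p) | (p -> q)), v
3. ~(q -> p), v
4. ~(p -> q), v
5. q, v
6. ~p, v
7. p, v
8. ~q, v
Accessibility: uRu, uRv, vRv
Branch closes: p and ~p both at v.
Every branch closes; the branch above is one of them.

Unsatisfiable (every branch closes)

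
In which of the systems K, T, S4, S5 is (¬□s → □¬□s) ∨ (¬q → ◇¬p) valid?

S5-tableau for the negation ¬((¬□s → □¬□s) ∨ (¬q → ◇¬p)):
1. ¬((¬□s → □¬□s) ∨ (¬q → ◇¬p)), u
2. ¬(¬□s → □¬□s), u
3. ¬(¬q → ◇¬p), u
4. ¬□s, u
5. ¬□¬□s, u
6. ¬q, u
7. ¬◇¬p, u
8. p, u
9. ¬s, v
10. p, v
11. □s, w
12. p, w
13. s, u
14. s, v
Accessibility: uRu, uRv, uRw, vRu, vRv, vRw, wRu, wRv, wRw
Branch closes: s and ¬s both at v.
Every branch closes (one shown): valid in S5.
S4-tableau for the negation ¬((¬□s → □¬□s) ∨ (¬q → ◇¬p)):
1. ¬((¬□s → □¬□s) ∨ (¬q → ◇¬p)), u
2. ¬(¬□s → □¬□s), u
3. ¬(¬q → ◇¬p), u
4. ¬□s, u
5. ¬□¬□s, u
6. ¬q, u
7. ¬◇¬p, u
8. p, u
9. ¬s, v
10. p, v
11. □s, w
12. p, w
13. s, w
Accessibility: uRu, uRv, uRw, vRv, wRw
Complete open branch: countermodel on an S4-frame, so not valid in S4, nor in K, T (the same frame is also a K-frame and a T-frame).

S5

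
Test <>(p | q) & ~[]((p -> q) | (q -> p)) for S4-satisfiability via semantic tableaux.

1. <>(p | q) & ~[]((p -> q) | (q -> p)), 0
2. <>(p | q), 0
3. ~[]((p -> q) | (q -> p)), 0
4. p | q, 1
5. q, 1
6. ~((p -> q) | (q -> p)), 2
7. ~(p -> q), 2
8. ~(q -> p), 2
9. p, 2
10. ~q, 2
11. q, 2
12. ~p, 2
Accessibility: 0R0, 0R1, 0R2, 1R1, 2R2
Branch closes: q and ~q both at 2.
(One branch shown.) All branches close.

No, unsatisfiable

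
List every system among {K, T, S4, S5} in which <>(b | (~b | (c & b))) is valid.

T, S4, S5

K-tableau for the negation ~<>(b | (~b | (c & b))):
1. ~<>(b | (~b | (c & b))), 0
Complete open branch: countermodel on a K-frame, so not valid in K.
T-tableau for the negation ~<>(b | (~b | (c & b))):
1. ~<>(b | (~b | (c & b))), 0
2. ~(b | (~b | (c & b))), 0   [~<>-rule on 1 via 0R0]
3. ~b, 0   [~|-rule on 2]
4. ~(~b | (c & b)), 0   [~|-rule on 2]
5. b, 0   [~|-rule on 4]
6. ~(c & b), 0   [~|-rule on 4]
Accessibility: 0R0
Branch closes: b and ~b both at 0.
Every branch closes (one shown): valid in T, hence also in S4, S5 (every theorem of T is a theorem of S4 and S5).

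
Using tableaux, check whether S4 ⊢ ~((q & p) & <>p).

Not valid

Tableau for the negation (q & p) & <>p:
1. (q & p) & <>p, w0
2. q & p, w0   [&-rule on 1]
3. <>p, w0   [&-rule on 1]
4. q, w0   [&-rule on 2]
5. p, w0   [&-rule on 2]
6. p, w1   [<>-rule on 3: fresh world w1, w0Rw1]
Accessibility: w0Rw0, w0Rw1, w1Rw1
The negation has an open branch (countermodel exists).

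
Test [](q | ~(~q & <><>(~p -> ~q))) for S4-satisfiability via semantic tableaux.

1. [](q | ~(~q & <><>(~p -> ~q))), w0
2. q | ~(~q & <><>(~p -> ~q)), w0   [[]-rule on 1 via w0Rw0]
3. ~(~q & <><>(~p -> ~q)), w0   [|-rule on 2 (branches; this branch)]
4. ~<><>(~p -> ~q), w0   [~&-rule on 3 (branches; this branch)]
5. ~<>(~p -> ~q), w0   [~<>-rule on 4 via w0Rw0]
6. ~(~p -> ~q), w0   [~<>-rule on 5 via w0Rw0]
7. ~p, w0   [~->-rule on 6]
8. q, w0   [~->-rule on 6]
Accessibility: w0Rw0

Satisfiable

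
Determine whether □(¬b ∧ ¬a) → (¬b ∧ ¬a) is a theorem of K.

Tableau for the negation ¬(□(¬b ∧ ¬a) → (¬b ∧ ¬a)):
1. ¬(□(¬b ∧ ¬a) → (¬b ∧ ¬a)), u
2. □(¬b ∧ ¬a), u
3. ¬(¬b ∧ ¬a), u
4. a, u
The negation has an open branch (countermodel exists).

No, not valid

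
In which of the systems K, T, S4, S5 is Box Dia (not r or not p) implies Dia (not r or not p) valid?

T, S4, S5

K-tableau for the negation not (Box Dia (not r or not p) implies Dia (not r or not p)):
1. not (Box Dia (not r or not p) implies Dia (not r or not p)), 0
2. Box Dia (not r or not p), 0
3. not Dia (not r or not p), 0
Complete open branch: countermodel on a K-frame, so not valid in K.
T-tableau for the negation not (Box Dia (not r or not p) implies Dia (not r or not p)):
1. not (Box Dia (not r or not p) implies Dia (not r or not p)), 0
2. Box Dia (not r or not p), 0
3. not Dia (not r or not p), 0
4. Dia (not r or not p), 0
5. not (not r or not p), 0
6. r, 0
7. p, 0
8. not r or not p, 1
9. Dia (not r or not p), 1
10. not (not r or not p), 1
11. r, 1
12. p, 1
13. not p, 1
Accessibility: 0R0, 0R1, 1R1
Branch closes: p and not p both at 1.
Every branch closes (one shown): valid in T, hence also in S4, S5 (every theorem of T is a theorem of S4 and S5).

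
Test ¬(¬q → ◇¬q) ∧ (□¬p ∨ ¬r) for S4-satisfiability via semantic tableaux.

1. ¬(¬q → ◇¬q) ∧ (□¬p ∨ ¬r), w0
2. ¬(¬q → ◇¬q), w0   [∧-rule on 1]
3. □¬p ∨ ¬r, w0   [∧-rule on 1]
4. ¬q, w0   [¬→-rule on 2]
5. ¬◇¬q, w0   [¬→-rule on 2]
6. q, w0   [¬◇-rule on 5 via w0Rw0]
Accessibility: w0Rw0
Branch closes: q and ¬q both at w0.
Every branch closes; the branch above is one of them.

Unsatisfiable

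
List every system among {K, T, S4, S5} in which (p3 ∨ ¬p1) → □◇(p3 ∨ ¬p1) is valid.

S5

S5-tableau for the negation ¬((p3 ∨ ¬p1) → □◇(p3 ∨ ¬p1)):
1. ¬((p3 ∨ ¬p1) → □◇(p3 ∨ ¬p1)), u
2. p3 ∨ ¬p1, u
3. ¬□◇(p3 ∨ ¬p1), u
4. ¬p1, u
5. ¬◇(p3 ∨ ¬p1), v
6. ¬(p3 ∨ ¬p1), u
7. ¬p3, u
8. p1, u
Accessibility: uRu, uRv, vRu, vRv
Branch closes: p1 and ¬p1 both at u.
Every branch closes (one shown): valid in S5.
S4-tableau for the negation ¬((p3 ∨ ¬p1) → □◇(p3 ∨ ¬p1)):
1. ¬((p3 ∨ ¬p1) → □◇(p3 ∨ ¬p1)), u
2. p3 ∨ ¬p1, u
3. ¬□◇(p3 ∨ ¬p1), u
4. ¬p1, u
5. ¬◇(p3 ∨ ¬p1), v
6. ¬(p3 ∨ ¬p1), v
7. ¬p3, v
8. p1, v
Accessibility: uRu, uRv, vRv
Complete open branch: countermodel on an S4-frame, so not valid in S4, nor in K, T (the same frame is also a K-frame and a T-frame).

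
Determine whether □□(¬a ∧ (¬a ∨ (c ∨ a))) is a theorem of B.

No, not valid

Tableau for the negation ¬□□(¬a ∧ (¬a ∨ (c ∨ a))):
1. ¬□□(¬a ∧ (¬a ∨ (c ∨ a))), u
2. ¬□(¬a ∧ (¬a ∨ (c ∨ a))), v
3. ¬(¬a ∧ (¬a ∨ (c ∨ a))), w
4. a, w
Accessibility: uRu, uRv, vRu, vRv, vRw, wRv, wRw
The negation has an open branch (countermodel exists).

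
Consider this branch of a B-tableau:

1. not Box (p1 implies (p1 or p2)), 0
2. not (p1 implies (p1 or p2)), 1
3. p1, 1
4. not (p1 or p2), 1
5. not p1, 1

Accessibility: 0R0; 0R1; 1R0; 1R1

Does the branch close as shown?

Yes, closed

Both p1 and not p1 appear at 1.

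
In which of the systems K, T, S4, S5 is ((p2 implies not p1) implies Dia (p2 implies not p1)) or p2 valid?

K-tableau for the negation not (((p2 implies not p1) implies Dia (p2 implies not p1)) or p2):
1. not (((p2 implies not p1) implies Dia (p2 implies not p1)) or p2), w0
2. not ((p2 implies not p1) implies Dia (p2 implies not p1)), w0
3. not p2, w0
4. p2 implies not p1, w0
5. not Dia (p2 implies not p1), w0
6. not p1, w0
Complete open branch: countermodel on a K-frame, so not valid in K.
T-tableau for the negation not (((p2 implies not p1) implies Dia (p2 implies not p1)) or p2):
1. not (((p2 implies not p1) implies Dia (p2 implies not p1)) or p2), w0
2. not ((p2 implies not p1) implies Dia (p2 implies not p1)), w0
3. not p2, w0
4. p2 implies not p1, w0
5. not Dia (p2 implies not p1), w0
6. not (p2 implies not p1), w0
7. p2, w0
8. p1, w0
Accessibility: w0Rw0
Branch closes: p2 and not p2 both at w0.
Every branch closes (one shown): valid in T, hence also in S4, S5 (every theorem of T is a theorem of S4 and S5).

T, S4, S5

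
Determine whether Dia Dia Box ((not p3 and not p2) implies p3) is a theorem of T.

No, not valid

Tableau for the negation not Dia Dia Box ((not p3 and not p2) implies p3):
1. not Dia Dia Box ((not p3 and not p2) implies p3), 0
2. not Dia Box ((not p3 and not p2) implies p3), 0
3. not Box ((not p3 and not p2) implies p3), 0
4. not ((not p3 and not p2) implies p3), 1
5. not p3 and not p2, 1
6. not p3, 1
7. not p2, 1
8. not Dia Box ((not p3 and not p2) implies p3), 1
9. not Box ((not p3 and not p2) implies p3), 1
10. not ((not p3 and not p2) implies p3), 2
11. not p3 and not p2, 2
12. not p3, 2
13. not p2, 2
14. not Box ((not p3 and not p2) implies p3), 2
15. not ((not p3 and not p2) implies p3), 3
16. not p3 and not p2, 3
17. not p3, 3
18. not p2, 3
Accessibility: 0R0, 0R1, 1R1, 1R2, 2R2, 2R3, 3R3
The negation has an open branch (countermodel exists).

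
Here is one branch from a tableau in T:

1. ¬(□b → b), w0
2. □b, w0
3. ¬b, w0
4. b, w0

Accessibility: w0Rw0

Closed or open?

Yes, closed

Both b and ¬b appear at w0.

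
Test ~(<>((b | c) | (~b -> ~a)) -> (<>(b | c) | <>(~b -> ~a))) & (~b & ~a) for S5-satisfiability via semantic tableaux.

1. ~(<>((b | c) | (~b -> ~a)) -> (<>(b | c) | <>(~b -> ~a))) & (~b & ~a), 0
2. ~(<>((b | c) | (~b -> ~a)) -> (<>(b | c) | <>(~b -> ~a))), 0
3. ~b & ~a, 0
4. <>((b | c) | (~b -> ~a)), 0
5. ~(<>(b | c) | <>(~b -> ~a)), 0
6. ~b, 0
7. ~a, 0
8. ~<>(b | c), 0
9. ~<>(~b -> ~a), 0
10. ~(b | c), 0
11. ~c, 0
12. ~(~b -> ~a), 0
13. a, 0
Accessibility: 0R0
Branch closes: a and ~a both at 0.
(One branch shown.) All branches close.

No, unsatisfiable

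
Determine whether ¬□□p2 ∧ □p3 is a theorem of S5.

Not valid

Tableau for the negation ¬(¬□□p2 ∧ □p3):
1. ¬(¬□□p2 ∧ □p3), w0
2. ¬□p3, w0
3. ¬p3, w1
Accessibility: w0Rw0, w0Rw1, w1Rw0, w1Rw1
The negation has an open branch (countermodel exists).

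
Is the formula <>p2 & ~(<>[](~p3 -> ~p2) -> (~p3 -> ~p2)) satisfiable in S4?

1. <>p2 & ~(<>[](~p3 -> ~p2) -> (~p3 -> ~p2)), u
2. <>p2, u   [&-rule on 1]
3. ~(<>[](~p3 -> ~p2) -> (~p3 -> ~p2)), u   [&-rule on 1]
4. <>[](~p3 -> ~p2), u   [~->-rule on 3]
5. ~(~p3 -> ~p2), u   [~->-rule on 3]
6. ~p3, u   [~->-rule on 5]
7. p2, u   [~->-rule on 5]
8. p2, v   [<>-rule on 2: fresh world v, uRv]
9. [](~p3 -> ~p2), w   [<>-rule on 4: fresh world w, uRw]
10. ~p3 -> ~p2, w   [[]-rule on 9 via wRw]
11. ~p2, w   [->-rule on 10 (branches; this branch)]
Accessibility: uRu, uRv, uRw, vRv, wRw

Yes, satisfiable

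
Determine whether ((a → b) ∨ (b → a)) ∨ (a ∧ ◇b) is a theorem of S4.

Tableau for the negation ¬(((a → b) ∨ (b → a)) ∨ (a ∧ ◇b)):
1. ¬(((a → b) ∨ (b → a)) ∨ (a ∧ ◇b)), w0
2. ¬((a → b) ∨ (b → a)), w0   [¬∨-rule on 1]
3. ¬(a ∧ ◇b), w0   [¬∨-rule on 1]
4. ¬(a → b), w0   [¬∨-rule on 2]
5. ¬(b → a), w0   [¬∨-rule on 2]
6. a, w0   [¬→-rule on 4]
7. ¬b, w0   [¬→-rule on 4]
8. b, w0   [¬→-rule on 5]
9. ¬a, w0   [¬→-rule on 5]
Accessibility: w0Rw0
Branch closes: b and ¬b both at w0.
All branches of the negation close; one closing branch shown above.

Valid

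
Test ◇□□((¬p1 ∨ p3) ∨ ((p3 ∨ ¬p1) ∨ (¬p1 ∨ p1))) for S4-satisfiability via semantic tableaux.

Satisfiable (open branch found)

1. ◇□□((¬p1 ∨ p3) ∨ ((p3 ∨ ¬p1) ∨ (¬p1 ∨ p1))), u
2. □□((¬p1 ∨ p3) ∨ ((p3 ∨ ¬p1) ∨ (¬p1 ∨ p1))), v   [◇-rule on 1: fresh world v, uRv]
3. □((¬p1 ∨ p3) ∨ ((p3 ∨ ¬p1) ∨ (¬p1 ∨ p1))), v   [□-rule on 2 via vRv]
4. (¬p1 ∨ p3) ∨ ((p3 ∨ ¬p1) ∨ (¬p1 ∨ p1)), v   [□-rule on 3 via vRv]
5. (p3 ∨ ¬p1) ∨ (¬p1 ∨ p1), v   [∨-rule on 4 (branches; this branch)]
6. ¬p1 ∨ p1, v   [∨-rule on 5 (branches; this branch)]
7. p1, v   [∨-rule on 6 (branches; this branch)]
Accessibility: uRu, uRv, vRv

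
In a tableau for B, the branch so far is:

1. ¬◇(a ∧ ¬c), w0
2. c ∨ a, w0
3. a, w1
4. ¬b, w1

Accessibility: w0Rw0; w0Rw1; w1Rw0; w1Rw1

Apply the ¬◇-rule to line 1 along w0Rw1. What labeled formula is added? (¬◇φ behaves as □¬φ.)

¬(a ∧ ¬c), w1

¬◇φ behaves as □¬φ: propagate the negated body to each accessible world.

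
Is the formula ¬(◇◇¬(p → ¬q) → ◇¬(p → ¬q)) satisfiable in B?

Satisfiable

1. ¬(◇◇¬(p → ¬q) → ◇¬(p → ¬q)), u
2. ◇◇¬(p → ¬q), u
3. ¬◇¬(p → ¬q), u
4. p → ¬q, u
5. ¬q, u
6. ◇¬(p → ¬q), v
7. p → ¬q, v
8. ¬q, v
9. ¬(p → ¬q), w
10. p, w
11. q, w
Accessibility: uRu, uRv, vRu, vRv, vRw, wRv, wRw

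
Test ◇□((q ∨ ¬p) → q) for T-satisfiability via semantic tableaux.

Satisfiable (open branch found)

1. ◇□((q ∨ ¬p) → q), 0
2. □((q ∨ ¬p) → q), 1   [◇-rule on 1: fresh world 1, 0R1]
3. (q ∨ ¬p) → q, 1   [□-rule on 2 via 1R1]
4. q, 1   [→-rule on 3 (branches; this branch)]
Accessibility: 0R0, 0R1, 1R1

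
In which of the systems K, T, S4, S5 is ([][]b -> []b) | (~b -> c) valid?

K-tableau for the negation ~(([][]b -> []b) | (~b -> c)):
1. ~(([][]b -> []b) | (~b -> c)), 0
2. ~([][]b -> []b), 0
3. ~(~b -> c), 0
4. [][]b, 0
5. ~[]b, 0
6. ~b, 0
7. ~c, 0
8. ~b, 1
9. []b, 1
Accessibility: 0R1
Complete open branch: countermodel on a K-frame, so not valid in K.
T-tableau for the negation ~(([][]b -> []b) | (~b -> c)):
1. ~(([][]b -> []b) | (~b -> c)), 0
2. ~([][]b -> []b), 0
3. ~(~b -> c), 0
4. [][]b, 0
5. ~[]b, 0
6. ~b, 0
7. ~c, 0
8. []b, 0
9. b, 0
Accessibility: 0R0
Branch closes: b and ~b both at 0.
Every branch closes (one shown): valid in T, hence also in S4, S5 (every theorem of T is a theorem of S4 and S5).

T, S4, S5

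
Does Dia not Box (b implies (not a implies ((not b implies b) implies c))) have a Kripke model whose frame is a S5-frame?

1. Dia not Box (b implies (not a implies ((not b implies b) implies c))), u
2. not Box (b implies (not a implies ((not b implies b) implies c))), v
3. not (b implies (not a implies ((not b implies b) implies c))), w
4. b, w
5. not (not a implies ((not b implies b) implies c)), w
6. not a, w
7. not ((not b implies b) implies c), w
8. not b implies b, w
9. not c, w
Accessibility: uRu, uRv, uRw, vRu, vRv, vRw, wRu, wRv, wRw

Yes, satisfiable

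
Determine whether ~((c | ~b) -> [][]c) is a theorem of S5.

No, not valid

Tableau for the negation (c | ~b) -> [][]c:
1. (c | ~b) -> [][]c, w0
2. [][]c, w0   [->-rule on 1 (branches; this branch)]
3. []c, w0   [[]-rule on 2 via w0Rw0]
4. c, w0   [[]-rule on 3 via w0Rw0]
Accessibility: w0Rw0
The negation has an open branch (countermodel exists).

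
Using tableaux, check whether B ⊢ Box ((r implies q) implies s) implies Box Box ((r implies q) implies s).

Tableau for the negation not (Box ((r implies q) implies s) implies Box Box ((r implies q) implies s)):
1. not (Box ((r implies q) implies s) implies Box Box ((r implies q) implies s)), u
2. Box ((r implies q) implies s), u   [neg-implies-rule on 1]
3. not Box Box ((r implies q) implies s), u   [neg-implies-rule on 1]
4. (r implies q) implies s, u   [Box-rule on 2 via uRu]
5. s, u   [implies-rule on 4 (branches; this branch)]
6. not Box ((r implies q) implies s), v   [neg-Box-rule on 3: fresh world v, uRv]
7. (r implies q) implies s, v   [Box-rule on 2 via uRv]
8. s, v   [implies-rule on 7 (branches; this branch)]
9. not ((r implies q) implies s), w   [neg-Box-rule on 6: fresh world w, vRw]
10. r implies q, w   [neg-implies-rule on 9]
11. not s, w   [neg-implies-rule on 9]
12. q, w   [implies-rule on 10 (branches; this branch)]
Accessibility: uRu, uRv, vRu, vRv, vRw, wRv, wRw
The negation has an open branch (countermodel exists).

Invalid (countermodel exists)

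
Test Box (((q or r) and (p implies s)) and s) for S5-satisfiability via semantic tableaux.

Yes, satisfiable

1. Box (((q or r) and (p implies s)) and s), 0
2. ((q or r) and (p implies s)) and s, 0
3. (q or r) and (p implies s), 0
4. s, 0
5. q or r, 0
6. p implies s, 0
7. r, 0
Accessibility: 0R0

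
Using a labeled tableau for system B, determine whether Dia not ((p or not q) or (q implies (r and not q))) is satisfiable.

Satisfiable

1. Dia not ((p or not q) or (q implies (r and not q))), u
2. not ((p or not q) or (q implies (r and not q))), v   [Dia-rule on 1: fresh world v, uRv]
3. not (p or not q), v   [neg-or-rule on 2]
4. not (q implies (r and not q)), v   [neg-or-rule on 2]
5. not p, v   [neg-or-rule on 3]
6. q, v   [neg-or-rule on 3]
7. not (r and not q), v   [neg-implies-rule on 4]
Accessibility: uRu, uRv, vRu, vRv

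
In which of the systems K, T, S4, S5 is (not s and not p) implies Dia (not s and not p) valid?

K-tableau for the negation not ((not s and not p) implies Dia (not s and not p)):
1. not ((not s and not p) implies Dia (not s and not p)), w0
2. not s and not p, w0   [neg-implies-rule on 1]
3. not Dia (not s and not p), w0   [neg-implies-rule on 1]
4. not s, w0   [and-rule on 2]
5. not p, w0   [and-rule on 2]
Complete open branch: countermodel on a K-frame, so not valid in K.
T-tableau for the negation not ((not s and not p) implies Dia (not s and not p)):
1. not ((not s and not p) implies Dia (not s and not p)), w0
2. not s and not p, w0   [neg-implies-rule on 1]
3. not Dia (not s and not p), w0   [neg-implies-rule on 1]
4. not s, w0   [and-rule on 2]
5. not p, w0   [and-rule on 2]
6. not (not s and not p), w0   [neg-Dia-rule on 3 via w0Rw0]
7. p, w0   [neg-and-rule on 6 (branches; this branch)]
Accessibility: w0Rw0
Branch closes: p and not p both at w0.
Every branch closes (one shown): valid in T, hence also in S4, S5 (every theorem of T is a theorem of S4 and S5).

T, S4, S5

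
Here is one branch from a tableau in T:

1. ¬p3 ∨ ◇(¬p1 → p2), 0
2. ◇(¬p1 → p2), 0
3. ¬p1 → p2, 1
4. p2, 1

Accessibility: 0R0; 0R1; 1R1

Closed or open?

Open

No atom appears with both signs at the same world.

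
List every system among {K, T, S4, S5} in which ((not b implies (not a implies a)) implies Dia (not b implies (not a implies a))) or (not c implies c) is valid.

T-tableau for the negation not (((not b implies (not a implies a)) implies Dia (not b implies (not a implies a))) or (not c implies c)):
1. not (((not b implies (not a implies a)) implies Dia (not b implies (not a implies a))) or (not c implies c)), 0
2. not ((not b implies (not a implies a)) implies Dia (not b implies (not a implies a))), 0
3. not (not c implies c), 0
4. not b implies (not a implies a), 0
5. not Dia (not b implies (not a implies a)), 0
6. not c, 0
7. not (not b implies (not a implies a)), 0
8. not b, 0
9. not (not a implies a), 0
10. not a, 0
11. not a implies a, 0
12. a, 0
Accessibility: 0R0
Branch closes: a and not a both at 0.
Every branch closes (one shown): valid in T, hence also in S4, S5 (every theorem of T is a theorem of S4 and S5).
K-tableau for the negation not (((not b implies (not a implies a)) implies Dia (not b implies (not a implies a))) or (not c implies c)):
1. not (((not b implies (not a implies a)) implies Dia (not b implies (not a implies a))) or (not c implies c)), 0
2. not ((not b implies (not a implies a)) implies Dia (not b implies (not a implies a))), 0
3. not (not c implies c), 0
4. not b implies (not a implies a), 0
5. not Dia (not b implies (not a implies a)), 0
6. not c, 0
7. not a implies a, 0
8. a, 0
Complete open branch: countermodel on a K-frame, so not valid in K.

T, S4, S5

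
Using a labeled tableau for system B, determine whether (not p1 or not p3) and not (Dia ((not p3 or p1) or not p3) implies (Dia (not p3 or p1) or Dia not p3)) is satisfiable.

1. (not p1 or not p3) and not (Dia ((not p3 or p1) or not p3) implies (Dia (not p3 or p1) or Dia not p3)), w0
2. not p1 or not p3, w0
3. not (Dia ((not p3 or p1) or not p3) implies (Dia (not p3 or p1) or Dia not p3)), w0
4. Dia ((not p3 or p1) or not p3), w0
5. not (Dia (not p3 or p1) or Dia not p3), w0
6. not Dia (not p3 or p1), w0
7. not Dia not p3, w0
8. not (not p3 or p1), w0
9. p3, w0
10. not p1, w0
11. (not p3 or p1) or not p3, w1
12. not (not p3 or p1), w1
13. p3, w1
14. not p1, w1
15. not p3 or p1, w1
16. p1, w1
Accessibility: w0Rw0, w0Rw1, w1Rw0, w1Rw1
Branch closes: p1 and not p1 both at w1.
(One branch shown.) All branches close.

Unsatisfiable (every branch closes)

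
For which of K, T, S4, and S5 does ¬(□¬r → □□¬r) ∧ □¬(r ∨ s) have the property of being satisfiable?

S4-tableau for the formula:
1. ¬(□¬r → □□¬r) ∧ □¬(r ∨ s), u
2. ¬(□¬r → □□¬r), u
3. □¬(r ∨ s), u
4. □¬r, u
5. ¬□□¬r, u
6. ¬(r ∨ s), u
7. ¬r, u
8. ¬s, u
9. ¬□¬r, v
10. ¬(r ∨ s), v
11. ¬r, v
12. ¬s, v
13. r, w
14. ¬(r ∨ s), w
15. ¬r, w
16. ¬s, w
Accessibility: uRu, uRv, uRw, vRv, vRw, wRw
Branch closes: r and ¬r both at w.
Every branch closes (one shown): unsatisfiable in S4, hence also in S5 (every S5-frame is an S4-frame).
T-tableau for the formula:
1. ¬(□¬r → □□¬r) ∧ □¬(r ∨ s), u
2. ¬(□¬r → □□¬r), u
3. □¬(r ∨ s), u
4. □¬r, u
5. ¬□□¬r, u
6. ¬(r ∨ s), u
7. ¬r, u
8. ¬s, u
9. ¬□¬r, v
10. ¬(r ∨ s), v
11. ¬r, v
12. ¬s, v
13. r, w
Accessibility: uRu, uRv, vRv, vRw, wRw
Complete open branch: satisfiable in T, hence also in K (this T-model is also a K-model).

K, T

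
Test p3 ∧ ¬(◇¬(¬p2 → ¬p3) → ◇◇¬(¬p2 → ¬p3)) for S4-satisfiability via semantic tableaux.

Unsatisfiable (every branch closes)

1. p3 ∧ ¬(◇¬(¬p2 → ¬p3) → ◇◇¬(¬p2 → ¬p3)), u
2. p3, u   [∧-rule on 1]
3. ¬(◇¬(¬p2 → ¬p3) → ◇◇¬(¬p2 → ¬p3)), u   [∧-rule on 1]
4. ◇¬(¬p2 → ¬p3), u   [¬→-rule on 3]
5. ¬◇◇¬(¬p2 → ¬p3), u   [¬→-rule on 3]
6. ¬◇¬(¬p2 → ¬p3), u   [¬◇-rule on 5 via uRu]
7. ¬p2 → ¬p3, u   [¬◇-rule on 6 via uRu]
8. p2, u   [→-rule on 7 (branches; this branch)]
9. ¬(¬p2 → ¬p3), v   [◇-rule on 4: fresh world v, uRv]
10. ¬p2, v   [¬→-rule on 9]
11. p3, v   [¬→-rule on 9]
12. ¬◇¬(¬p2 → ¬p3), v   [¬◇-rule on 5 via uRv]
13. ¬p2 → ¬p3, v   [¬◇-rule on 6 via uRv]
14. ¬p3, v   [→-rule on 13 (branches; this branch)]
Accessibility: uRu, uRv, vRv
Branch closes: p3 and ¬p3 both at v.
(One branch shown.) All branches close.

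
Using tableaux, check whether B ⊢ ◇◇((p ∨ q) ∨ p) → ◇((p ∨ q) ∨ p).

Invalid (countermodel exists)

Tableau for the negation ¬(◇◇((p ∨ q) ∨ p) → ◇((p ∨ q) ∨ p)):
1. ¬(◇◇((p ∨ q) ∨ p) → ◇((p ∨ q) ∨ p)), w0
2. ◇◇((p ∨ q) ∨ p), w0
3. ¬◇((p ∨ q) ∨ p), w0
4. ¬((p ∨ q) ∨ p), w0
5. ¬(p ∨ q), w0
6. ¬p, w0
7. ¬q, w0
8. ◇((p ∨ q) ∨ p), w1
9. ¬((p ∨ q) ∨ p), w1
10. ¬(p ∨ q), w1
11. ¬p, w1
12. ¬q, w1
13. (p ∨ q) ∨ p, w2
14. p, w2
Accessibility: w0Rw0, w0Rw1, w1Rw0, w1Rw1, w1Rw2, w2Rw1, w2Rw2
The negation has an open branch (countermodel exists).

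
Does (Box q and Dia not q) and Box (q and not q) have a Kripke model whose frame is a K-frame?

Unsatisfiable (every branch closes)

1. (Box q and Dia not q) and Box (q and not q), u
2. Box q and Dia not q, u
3. Box (q and not q), u
4. Box q, u
5. Dia not q, u
6. not q, v
7. q and not q, v
8. q, v
Accessibility: uRv
Branch closes: q and not q both at v.
Every branch closes; the branch above is one of them.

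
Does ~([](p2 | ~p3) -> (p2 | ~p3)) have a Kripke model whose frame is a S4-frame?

Unsatisfiable

1. ~([](p2 | ~p3) -> (p2 | ~p3)), w0
2. [](p2 | ~p3), w0   [~->-rule on 1]
3. ~(p2 | ~p3), w0   [~->-rule on 1]
4. ~p2, w0   [~|-rule on 3]
5. p3, w0   [~|-rule on 3]
6. p2 | ~p3, w0   [[]-rule on 2 via w0Rw0]
7. ~p3, w0   [|-rule on 6 (branches; this branch)]
Accessibility: w0Rw0
Branch closes: p3 and ~p3 both at w0.
(One branch shown.) All branches close.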